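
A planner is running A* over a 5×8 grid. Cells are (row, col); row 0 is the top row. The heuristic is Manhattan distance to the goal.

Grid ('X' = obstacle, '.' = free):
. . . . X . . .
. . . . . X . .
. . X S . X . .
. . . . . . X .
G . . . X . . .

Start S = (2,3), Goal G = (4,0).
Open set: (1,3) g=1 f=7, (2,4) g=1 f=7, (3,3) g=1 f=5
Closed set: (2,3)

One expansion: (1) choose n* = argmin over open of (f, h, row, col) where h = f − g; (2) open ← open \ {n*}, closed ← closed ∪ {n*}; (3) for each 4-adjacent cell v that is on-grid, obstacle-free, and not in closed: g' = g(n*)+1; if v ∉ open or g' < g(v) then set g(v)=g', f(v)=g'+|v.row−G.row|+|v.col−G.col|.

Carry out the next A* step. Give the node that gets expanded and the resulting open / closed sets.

step 1: expand (3,3) (f=5, h=4) → closed; open now [(1,3) g=1 f=7, (2,4) g=1 f=7, (3,2) g=2 f=5, (3,4) g=2 f=7, (4,3) g=2 f=5]

expanded=(3,3); open=[(1,3) g=1 f=7, (2,4) g=1 f=7, (3,2) g=2 f=5, (3,4) g=2 f=7, (4,3) g=2 f=5]; closed=[(2,3), (3,3)]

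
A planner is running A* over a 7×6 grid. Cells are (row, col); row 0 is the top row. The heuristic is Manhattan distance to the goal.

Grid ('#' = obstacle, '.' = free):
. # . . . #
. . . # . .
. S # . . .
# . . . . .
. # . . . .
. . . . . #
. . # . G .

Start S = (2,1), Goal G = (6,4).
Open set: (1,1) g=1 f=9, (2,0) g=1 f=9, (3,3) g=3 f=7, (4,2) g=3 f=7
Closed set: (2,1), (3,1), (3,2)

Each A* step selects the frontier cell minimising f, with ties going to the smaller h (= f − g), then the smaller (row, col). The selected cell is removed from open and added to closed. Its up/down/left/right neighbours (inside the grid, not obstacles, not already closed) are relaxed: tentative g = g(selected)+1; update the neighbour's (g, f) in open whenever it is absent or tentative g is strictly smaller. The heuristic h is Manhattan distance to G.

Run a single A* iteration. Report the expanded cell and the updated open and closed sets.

step 1: expand (3,3) (f=7, h=4) → closed; open now [(1,1) g=1 f=9, (2,0) g=1 f=9, (2,3) g=4 f=9, (3,4) g=4 f=7, (4,2) g=3 f=7, (4,3) g=4 f=7]

expanded=(3,3); open=[(1,1) g=1 f=9, (2,0) g=1 f=9, (2,3) g=4 f=9, (3,4) g=4 f=7, (4,2) g=3 f=7, (4,3) g=4 f=7]; closed=[(2,1), (3,1), (3,2), (3,3)]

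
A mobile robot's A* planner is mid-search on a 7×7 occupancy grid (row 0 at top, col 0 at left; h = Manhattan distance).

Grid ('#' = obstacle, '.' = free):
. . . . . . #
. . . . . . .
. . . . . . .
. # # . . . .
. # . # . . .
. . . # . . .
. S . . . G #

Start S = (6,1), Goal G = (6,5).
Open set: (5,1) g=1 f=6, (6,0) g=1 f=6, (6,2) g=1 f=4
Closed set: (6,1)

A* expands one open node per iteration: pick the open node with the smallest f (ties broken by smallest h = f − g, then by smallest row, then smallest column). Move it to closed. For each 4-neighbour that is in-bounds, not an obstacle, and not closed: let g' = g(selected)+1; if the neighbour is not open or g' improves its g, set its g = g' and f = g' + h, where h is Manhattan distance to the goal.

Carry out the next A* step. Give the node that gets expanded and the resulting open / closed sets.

step 1: expand (6,2) (f=4, h=3) → closed; open now [(5,1) g=1 f=6, (5,2) g=2 f=6, (6,0) g=1 f=6, (6,3) g=2 f=4]

expanded=(6,2); open=[(5,1) g=1 f=6, (5,2) g=2 f=6, (6,0) g=1 f=6, (6,3) g=2 f=4]; closed=[(6,1), (6,2)]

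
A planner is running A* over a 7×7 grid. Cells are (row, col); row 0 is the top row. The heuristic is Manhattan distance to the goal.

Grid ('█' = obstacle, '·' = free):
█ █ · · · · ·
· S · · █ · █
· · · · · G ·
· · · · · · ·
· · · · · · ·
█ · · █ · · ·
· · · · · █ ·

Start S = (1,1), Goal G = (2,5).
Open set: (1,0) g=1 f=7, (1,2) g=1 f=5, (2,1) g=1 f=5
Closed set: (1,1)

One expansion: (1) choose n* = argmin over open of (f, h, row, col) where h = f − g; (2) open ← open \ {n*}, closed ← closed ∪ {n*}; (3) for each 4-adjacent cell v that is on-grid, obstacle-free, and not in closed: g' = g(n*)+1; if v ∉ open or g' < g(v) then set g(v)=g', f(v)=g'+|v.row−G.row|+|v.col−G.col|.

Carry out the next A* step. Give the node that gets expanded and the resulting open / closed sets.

step 1: expand (1,2) (f=5, h=4) → closed; open now [(0,2) g=2 f=7, (1,0) g=1 f=7, (1,3) g=2 f=5, (2,1) g=1 f=5, (2,2) g=2 f=5]

expanded=(1,2); open=[(0,2) g=2 f=7, (1,0) g=1 f=7, (1,3) g=2 f=5, (2,1) g=1 f=5, (2,2) g=2 f=5]; closed=[(1,1), (1,2)]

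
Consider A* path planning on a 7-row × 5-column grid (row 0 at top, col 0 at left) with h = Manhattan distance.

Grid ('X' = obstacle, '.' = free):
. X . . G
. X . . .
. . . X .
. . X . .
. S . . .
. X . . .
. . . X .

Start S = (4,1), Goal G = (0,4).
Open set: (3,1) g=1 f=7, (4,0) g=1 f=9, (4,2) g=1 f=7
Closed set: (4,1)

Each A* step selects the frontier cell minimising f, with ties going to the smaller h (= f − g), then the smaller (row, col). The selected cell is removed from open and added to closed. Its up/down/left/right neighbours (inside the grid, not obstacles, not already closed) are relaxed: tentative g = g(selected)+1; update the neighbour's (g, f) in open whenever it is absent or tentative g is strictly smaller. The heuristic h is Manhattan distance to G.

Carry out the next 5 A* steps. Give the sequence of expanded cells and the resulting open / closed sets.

step 1: expand (3,1) (f=7, h=6) → closed; open now [(2,1) g=2 f=7, (3,0) g=2 f=9, (4,0) g=1 f=9, (4,2) g=1 f=7]
step 2: expand (2,1) (f=7, h=5) → closed; open now [(2,0) g=3 f=9, (2,2) g=3 f=7, (3,0) g=2 f=9, (4,0) g=1 f=9, (4,2) g=1 f=7]
step 3: expand (2,2) (f=7, h=4) → closed; open now [(1,2) g=4 f=7, (2,0) g=3 f=9, (3,0) g=2 f=9, (4,0) g=1 f=9, (4,2) g=1 f=7]
step 4: expand (1,2) (f=7, h=3) → closed; open now [(0,2) g=5 f=7, (1,3) g=5 f=7, (2,0) g=3 f=9, (3,0) g=2 f=9, (4,0) g=1 f=9, (4,2) g=1 f=7]
step 5: expand (0,2) (f=7, h=2) → closed; open now [(0,3) g=6 f=7, (1,3) g=5 f=7, (2,0) g=3 f=9, (3,0) g=2 f=9, (4,0) g=1 f=9, (4,2) g=1 f=7]

order=[(3,1) → (2,1) → (2,2) → (1,2) → (0,2)]; open=[(0,3) g=6 f=7, (1,3) g=5 f=7, (2,0) g=3 f=9, (3,0) g=2 f=9, (4,0) g=1 f=9, (4,2) g=1 f=7]; closed=[(0,2), (1,2), (2,1), (2,2), (3,1), (4,1)]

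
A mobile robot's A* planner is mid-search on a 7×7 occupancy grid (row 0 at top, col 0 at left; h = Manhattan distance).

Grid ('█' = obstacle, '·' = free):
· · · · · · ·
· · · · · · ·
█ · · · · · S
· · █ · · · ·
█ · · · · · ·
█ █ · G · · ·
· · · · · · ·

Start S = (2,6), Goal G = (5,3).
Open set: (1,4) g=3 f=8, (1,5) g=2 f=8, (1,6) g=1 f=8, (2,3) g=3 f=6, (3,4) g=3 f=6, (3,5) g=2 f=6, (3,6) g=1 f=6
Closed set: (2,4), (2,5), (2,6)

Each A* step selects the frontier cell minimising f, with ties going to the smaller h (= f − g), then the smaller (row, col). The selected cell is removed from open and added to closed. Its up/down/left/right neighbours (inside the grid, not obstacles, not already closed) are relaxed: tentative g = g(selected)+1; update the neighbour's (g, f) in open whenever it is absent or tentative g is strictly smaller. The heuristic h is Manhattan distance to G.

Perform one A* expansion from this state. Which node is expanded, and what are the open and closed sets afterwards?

step 1: expand (2,3) (f=6, h=3) → closed; open now [(1,3) g=4 f=8, (1,4) g=3 f=8, (1,5) g=2 f=8, (1,6) g=1 f=8, (2,2) g=4 f=8, (3,3) g=4 f=6, (3,4) g=3 f=6, (3,5) g=2 f=6, (3,6) g=1 f=6]

expanded=(2,3); open=[(1,3) g=4 f=8, (1,4) g=3 f=8, (1,5) g=2 f=8, (1,6) g=1 f=8, (2,2) g=4 f=8, (3,3) g=4 f=6, (3,4) g=3 f=6, (3,5) g=2 f=6, (3,6) g=1 f=6]; closed=[(2,3), (2,4), (2,5), (2,6)]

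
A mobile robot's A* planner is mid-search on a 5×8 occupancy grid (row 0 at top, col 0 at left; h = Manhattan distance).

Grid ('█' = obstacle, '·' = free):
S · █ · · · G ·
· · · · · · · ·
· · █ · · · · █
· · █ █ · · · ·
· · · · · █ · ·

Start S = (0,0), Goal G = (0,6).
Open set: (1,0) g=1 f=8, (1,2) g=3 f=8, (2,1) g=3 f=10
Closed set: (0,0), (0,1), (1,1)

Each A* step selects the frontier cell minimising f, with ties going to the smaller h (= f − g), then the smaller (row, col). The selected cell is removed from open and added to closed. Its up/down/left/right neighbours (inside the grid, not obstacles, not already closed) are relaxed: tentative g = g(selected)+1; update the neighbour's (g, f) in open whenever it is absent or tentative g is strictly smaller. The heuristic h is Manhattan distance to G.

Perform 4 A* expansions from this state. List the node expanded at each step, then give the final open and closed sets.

order=[(1,2) → (1,3) → (0,3) → (0,4)]; open=[(0,5) g=7 f=8, (1,0) g=1 f=8, (1,4) g=5 f=8, (2,1) g=3 f=10, (2,3) g=5 f=10]; closed=[(0,0), (0,1), (0,3), (0,4), (1,1), (1,2), (1,3)]

step 1: expand (1,2) (f=8, h=5) → closed; open now [(1,0) g=1 f=8, (1,3) g=4 f=8, (2,1) g=3 f=10]
step 2: expand (1,3) (f=8, h=4) → closed; open now [(0,3) g=5 f=8, (1,0) g=1 f=8, (1,4) g=5 f=8, (2,1) g=3 f=10, (2,3) g=5 f=10]
step 3: expand (0,3) (f=8, h=3) → closed; open now [(0,4) g=6 f=8, (1,0) g=1 f=8, (1,4) g=5 f=8, (2,1) g=3 f=10, (2,3) g=5 f=10]
step 4: expand (0,4) (f=8, h=2) → closed; open now [(0,5) g=7 f=8, (1,0) g=1 f=8, (1,4) g=5 f=8, (2,1) g=3 f=10, (2,3) g=5 f=10]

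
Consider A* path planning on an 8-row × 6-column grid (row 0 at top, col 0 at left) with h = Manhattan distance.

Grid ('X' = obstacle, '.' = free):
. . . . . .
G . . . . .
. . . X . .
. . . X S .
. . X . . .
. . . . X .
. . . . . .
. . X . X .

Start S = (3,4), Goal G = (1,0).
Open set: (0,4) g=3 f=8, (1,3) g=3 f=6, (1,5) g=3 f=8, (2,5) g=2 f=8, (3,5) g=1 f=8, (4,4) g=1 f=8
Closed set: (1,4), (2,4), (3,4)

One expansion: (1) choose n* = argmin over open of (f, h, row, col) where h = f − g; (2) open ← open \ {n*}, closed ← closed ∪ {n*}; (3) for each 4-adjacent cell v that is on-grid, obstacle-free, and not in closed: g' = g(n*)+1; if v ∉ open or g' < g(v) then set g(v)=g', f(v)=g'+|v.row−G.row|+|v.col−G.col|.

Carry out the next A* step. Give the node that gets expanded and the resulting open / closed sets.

step 1: expand (1,3) (f=6, h=3) → closed; open now [(0,3) g=4 f=8, (0,4) g=3 f=8, (1,2) g=4 f=6, (1,5) g=3 f=8, (2,5) g=2 f=8, (3,5) g=1 f=8, (4,4) g=1 f=8]

expanded=(1,3); open=[(0,3) g=4 f=8, (0,4) g=3 f=8, (1,2) g=4 f=6, (1,5) g=3 f=8, (2,5) g=2 f=8, (3,5) g=1 f=8, (4,4) g=1 f=8]; closed=[(1,3), (1,4), (2,4), (3,4)]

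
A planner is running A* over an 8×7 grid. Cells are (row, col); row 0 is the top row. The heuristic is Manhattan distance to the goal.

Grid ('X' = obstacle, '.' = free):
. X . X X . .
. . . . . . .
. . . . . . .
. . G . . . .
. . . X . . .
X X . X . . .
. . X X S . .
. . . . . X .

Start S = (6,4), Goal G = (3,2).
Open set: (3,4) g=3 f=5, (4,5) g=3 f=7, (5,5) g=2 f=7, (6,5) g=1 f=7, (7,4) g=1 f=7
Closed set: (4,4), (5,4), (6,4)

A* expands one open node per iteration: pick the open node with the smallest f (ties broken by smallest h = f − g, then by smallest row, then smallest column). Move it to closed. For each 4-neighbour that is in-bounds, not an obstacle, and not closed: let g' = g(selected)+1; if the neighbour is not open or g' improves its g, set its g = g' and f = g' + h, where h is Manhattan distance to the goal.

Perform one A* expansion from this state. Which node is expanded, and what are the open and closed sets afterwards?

expanded=(3,4); open=[(2,4) g=4 f=7, (3,3) g=4 f=5, (3,5) g=4 f=7, (4,5) g=3 f=7, (5,5) g=2 f=7, (6,5) g=1 f=7, (7,4) g=1 f=7]; closed=[(3,4), (4,4), (5,4), (6,4)]

step 1: expand (3,4) (f=5, h=2) → closed; open now [(2,4) g=4 f=7, (3,3) g=4 f=5, (3,5) g=4 f=7, (4,5) g=3 f=7, (5,5) g=2 f=7, (6,5) g=1 f=7, (7,4) g=1 f=7]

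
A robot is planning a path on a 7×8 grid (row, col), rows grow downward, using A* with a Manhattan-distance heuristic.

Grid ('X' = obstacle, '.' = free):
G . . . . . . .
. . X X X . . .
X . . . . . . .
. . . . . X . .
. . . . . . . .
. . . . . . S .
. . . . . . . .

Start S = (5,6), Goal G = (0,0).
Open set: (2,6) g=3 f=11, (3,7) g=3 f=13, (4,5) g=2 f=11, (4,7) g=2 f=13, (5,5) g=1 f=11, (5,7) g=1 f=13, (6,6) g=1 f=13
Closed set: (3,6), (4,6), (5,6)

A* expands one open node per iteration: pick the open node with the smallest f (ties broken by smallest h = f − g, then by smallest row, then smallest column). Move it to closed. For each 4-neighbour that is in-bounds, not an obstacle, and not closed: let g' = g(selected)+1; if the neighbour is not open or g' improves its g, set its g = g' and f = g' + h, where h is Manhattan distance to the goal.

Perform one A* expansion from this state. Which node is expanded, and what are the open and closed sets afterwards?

expanded=(2,6); open=[(1,6) g=4 f=11, (2,5) g=4 f=11, (2,7) g=4 f=13, (3,7) g=3 f=13, (4,5) g=2 f=11, (4,7) g=2 f=13, (5,5) g=1 f=11, (5,7) g=1 f=13, (6,6) g=1 f=13]; closed=[(2,6), (3,6), (4,6), (5,6)]

step 1: expand (2,6) (f=11, h=8) → closed; open now [(1,6) g=4 f=11, (2,5) g=4 f=11, (2,7) g=4 f=13, (3,7) g=3 f=13, (4,5) g=2 f=11, (4,7) g=2 f=13, (5,5) g=1 f=11, (5,7) g=1 f=13, (6,6) g=1 f=13]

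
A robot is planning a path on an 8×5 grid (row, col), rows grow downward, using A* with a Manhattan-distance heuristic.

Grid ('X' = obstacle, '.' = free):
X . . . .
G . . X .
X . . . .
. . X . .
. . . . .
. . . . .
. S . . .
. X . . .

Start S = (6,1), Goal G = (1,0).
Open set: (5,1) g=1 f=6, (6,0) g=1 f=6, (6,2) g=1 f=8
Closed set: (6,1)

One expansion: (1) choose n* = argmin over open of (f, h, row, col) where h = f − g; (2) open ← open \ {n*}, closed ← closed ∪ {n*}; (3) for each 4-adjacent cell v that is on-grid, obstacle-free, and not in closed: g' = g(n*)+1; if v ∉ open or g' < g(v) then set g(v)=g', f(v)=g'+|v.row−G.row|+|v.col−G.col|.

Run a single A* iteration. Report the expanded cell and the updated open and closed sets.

step 1: expand (5,1) (f=6, h=5) → closed; open now [(4,1) g=2 f=6, (5,0) g=2 f=6, (5,2) g=2 f=8, (6,0) g=1 f=6, (6,2) g=1 f=8]

expanded=(5,1); open=[(4,1) g=2 f=6, (5,0) g=2 f=6, (5,2) g=2 f=8, (6,0) g=1 f=6, (6,2) g=1 f=8]; closed=[(5,1), (6,1)]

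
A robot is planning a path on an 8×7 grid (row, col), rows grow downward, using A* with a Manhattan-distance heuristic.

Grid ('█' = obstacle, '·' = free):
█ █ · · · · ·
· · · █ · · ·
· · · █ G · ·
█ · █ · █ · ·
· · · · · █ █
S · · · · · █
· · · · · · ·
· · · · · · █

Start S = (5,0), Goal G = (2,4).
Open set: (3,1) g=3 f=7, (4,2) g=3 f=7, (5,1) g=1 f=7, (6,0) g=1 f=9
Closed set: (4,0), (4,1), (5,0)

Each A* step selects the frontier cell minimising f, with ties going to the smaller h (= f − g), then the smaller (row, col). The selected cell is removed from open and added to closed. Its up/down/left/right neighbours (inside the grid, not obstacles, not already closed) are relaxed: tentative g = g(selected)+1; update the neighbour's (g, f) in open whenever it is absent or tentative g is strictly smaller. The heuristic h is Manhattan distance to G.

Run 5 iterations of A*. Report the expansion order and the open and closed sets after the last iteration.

step 1: expand (3,1) (f=7, h=4) → closed; open now [(2,1) g=4 f=7, (4,2) g=3 f=7, (5,1) g=1 f=7, (6,0) g=1 f=9]
step 2: expand (2,1) (f=7, h=3) → closed; open now [(1,1) g=5 f=9, (2,0) g=5 f=9, (2,2) g=5 f=7, (4,2) g=3 f=7, (5,1) g=1 f=7, (6,0) g=1 f=9]
step 3: expand (2,2) (f=7, h=2) → closed; open now [(1,1) g=5 f=9, (1,2) g=6 f=9, (2,0) g=5 f=9, (4,2) g=3 f=7, (5,1) g=1 f=7, (6,0) g=1 f=9]
step 4: expand (4,2) (f=7, h=4) → closed; open now [(1,1) g=5 f=9, (1,2) g=6 f=9, (2,0) g=5 f=9, (4,3) g=4 f=7, (5,1) g=1 f=7, (5,2) g=4 f=9, (6,0) g=1 f=9]
step 5: expand (4,3) (f=7, h=3) → closed; open now [(1,1) g=5 f=9, (1,2) g=6 f=9, (2,0) g=5 f=9, (3,3) g=5 f=7, (4,4) g=5 f=7, (5,1) g=1 f=7, (5,2) g=4 f=9, (5,3) g=5 f=9, (6,0) g=1 f=9]

order=[(3,1) → (2,1) → (2,2) → (4,2) → (4,3)]; open=[(1,1) g=5 f=9, (1,2) g=6 f=9, (2,0) g=5 f=9, (3,3) g=5 f=7, (4,4) g=5 f=7, (5,1) g=1 f=7, (5,2) g=4 f=9, (5,3) g=5 f=9, (6,0) g=1 f=9]; closed=[(2,1), (2,2), (3,1), (4,0), (4,1), (4,2), (4,3), (5,0)]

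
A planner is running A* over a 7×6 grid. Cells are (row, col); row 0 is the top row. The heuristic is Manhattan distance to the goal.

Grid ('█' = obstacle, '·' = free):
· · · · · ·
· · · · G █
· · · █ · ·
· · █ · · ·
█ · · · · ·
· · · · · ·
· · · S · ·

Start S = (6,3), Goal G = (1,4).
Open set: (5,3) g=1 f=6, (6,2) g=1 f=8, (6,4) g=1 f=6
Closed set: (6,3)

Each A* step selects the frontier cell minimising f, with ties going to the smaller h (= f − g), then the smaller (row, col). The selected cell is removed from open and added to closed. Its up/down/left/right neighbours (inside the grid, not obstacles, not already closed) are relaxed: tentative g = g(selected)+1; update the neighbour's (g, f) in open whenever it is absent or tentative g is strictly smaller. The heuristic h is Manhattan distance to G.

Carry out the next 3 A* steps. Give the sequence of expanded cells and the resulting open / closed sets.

order=[(5,3) → (4,3) → (3,3)]; open=[(3,4) g=4 f=6, (4,2) g=3 f=8, (4,4) g=3 f=6, (5,2) g=2 f=8, (5,4) g=2 f=6, (6,2) g=1 f=8, (6,4) g=1 f=6]; closed=[(3,3), (4,3), (5,3), (6,3)]

step 1: expand (5,3) (f=6, h=5) → closed; open now [(4,3) g=2 f=6, (5,2) g=2 f=8, (5,4) g=2 f=6, (6,2) g=1 f=8, (6,4) g=1 f=6]
step 2: expand (4,3) (f=6, h=4) → closed; open now [(3,3) g=3 f=6, (4,2) g=3 f=8, (4,4) g=3 f=6, (5,2) g=2 f=8, (5,4) g=2 f=6, (6,2) g=1 f=8, (6,4) g=1 f=6]
step 3: expand (3,3) (f=6, h=3) → closed; open now [(3,4) g=4 f=6, (4,2) g=3 f=8, (4,4) g=3 f=6, (5,2) g=2 f=8, (5,4) g=2 f=6, (6,2) g=1 f=8, (6,4) g=1 f=6]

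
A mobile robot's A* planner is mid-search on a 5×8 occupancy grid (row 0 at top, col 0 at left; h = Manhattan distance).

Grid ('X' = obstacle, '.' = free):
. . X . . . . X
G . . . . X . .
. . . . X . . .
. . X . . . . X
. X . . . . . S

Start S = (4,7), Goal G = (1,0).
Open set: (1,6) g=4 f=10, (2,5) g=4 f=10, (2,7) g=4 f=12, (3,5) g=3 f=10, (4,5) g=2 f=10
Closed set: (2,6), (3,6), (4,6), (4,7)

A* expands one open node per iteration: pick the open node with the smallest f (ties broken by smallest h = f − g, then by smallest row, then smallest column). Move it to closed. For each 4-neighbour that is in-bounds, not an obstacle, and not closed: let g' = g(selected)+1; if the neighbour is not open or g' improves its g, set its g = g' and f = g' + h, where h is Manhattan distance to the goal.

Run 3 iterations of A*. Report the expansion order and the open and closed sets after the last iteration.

order=[(1,6) → (2,5) → (3,5)]; open=[(0,6) g=5 f=12, (1,7) g=5 f=12, (2,7) g=4 f=12, (3,4) g=4 f=10, (4,5) g=2 f=10]; closed=[(1,6), (2,5), (2,6), (3,5), (3,6), (4,6), (4,7)]

step 1: expand (1,6) (f=10, h=6) → closed; open now [(0,6) g=5 f=12, (1,7) g=5 f=12, (2,5) g=4 f=10, (2,7) g=4 f=12, (3,5) g=3 f=10, (4,5) g=2 f=10]
step 2: expand (2,5) (f=10, h=6) → closed; open now [(0,6) g=5 f=12, (1,7) g=5 f=12, (2,7) g=4 f=12, (3,5) g=3 f=10, (4,5) g=2 f=10]
step 3: expand (3,5) (f=10, h=7) → closed; open now [(0,6) g=5 f=12, (1,7) g=5 f=12, (2,7) g=4 f=12, (3,4) g=4 f=10, (4,5) g=2 f=10]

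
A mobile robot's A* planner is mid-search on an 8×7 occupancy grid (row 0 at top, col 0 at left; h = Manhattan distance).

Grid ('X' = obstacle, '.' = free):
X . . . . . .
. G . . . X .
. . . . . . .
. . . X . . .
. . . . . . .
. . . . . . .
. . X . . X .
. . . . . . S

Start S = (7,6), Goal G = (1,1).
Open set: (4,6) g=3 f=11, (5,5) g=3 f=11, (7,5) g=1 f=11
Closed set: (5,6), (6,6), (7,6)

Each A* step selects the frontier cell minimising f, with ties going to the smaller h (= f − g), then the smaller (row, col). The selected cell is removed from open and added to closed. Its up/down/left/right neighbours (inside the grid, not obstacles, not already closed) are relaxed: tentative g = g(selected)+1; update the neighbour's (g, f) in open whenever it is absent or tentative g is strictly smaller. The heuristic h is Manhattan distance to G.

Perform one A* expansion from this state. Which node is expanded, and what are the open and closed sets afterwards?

expanded=(4,6); open=[(3,6) g=4 f=11, (4,5) g=4 f=11, (5,5) g=3 f=11, (7,5) g=1 f=11]; closed=[(4,6), (5,6), (6,6), (7,6)]

step 1: expand (4,6) (f=11, h=8) → closed; open now [(3,6) g=4 f=11, (4,5) g=4 f=11, (5,5) g=3 f=11, (7,5) g=1 f=11]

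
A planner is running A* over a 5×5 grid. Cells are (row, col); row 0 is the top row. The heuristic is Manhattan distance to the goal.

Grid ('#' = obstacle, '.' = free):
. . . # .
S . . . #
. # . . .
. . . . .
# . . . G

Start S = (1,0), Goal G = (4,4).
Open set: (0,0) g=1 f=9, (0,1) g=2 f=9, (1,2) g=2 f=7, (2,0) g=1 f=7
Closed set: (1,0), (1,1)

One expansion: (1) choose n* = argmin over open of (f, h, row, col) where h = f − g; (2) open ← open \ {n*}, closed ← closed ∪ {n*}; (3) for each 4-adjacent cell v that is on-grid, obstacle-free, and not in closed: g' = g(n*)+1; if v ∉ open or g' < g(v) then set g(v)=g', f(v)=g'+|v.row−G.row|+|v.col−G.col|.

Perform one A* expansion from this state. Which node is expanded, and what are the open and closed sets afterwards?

expanded=(1,2); open=[(0,0) g=1 f=9, (0,1) g=2 f=9, (0,2) g=3 f=9, (1,3) g=3 f=7, (2,0) g=1 f=7, (2,2) g=3 f=7]; closed=[(1,0), (1,1), (1,2)]

step 1: expand (1,2) (f=7, h=5) → closed; open now [(0,0) g=1 f=9, (0,1) g=2 f=9, (0,2) g=3 f=9, (1,3) g=3 f=7, (2,0) g=1 f=7, (2,2) g=3 f=7]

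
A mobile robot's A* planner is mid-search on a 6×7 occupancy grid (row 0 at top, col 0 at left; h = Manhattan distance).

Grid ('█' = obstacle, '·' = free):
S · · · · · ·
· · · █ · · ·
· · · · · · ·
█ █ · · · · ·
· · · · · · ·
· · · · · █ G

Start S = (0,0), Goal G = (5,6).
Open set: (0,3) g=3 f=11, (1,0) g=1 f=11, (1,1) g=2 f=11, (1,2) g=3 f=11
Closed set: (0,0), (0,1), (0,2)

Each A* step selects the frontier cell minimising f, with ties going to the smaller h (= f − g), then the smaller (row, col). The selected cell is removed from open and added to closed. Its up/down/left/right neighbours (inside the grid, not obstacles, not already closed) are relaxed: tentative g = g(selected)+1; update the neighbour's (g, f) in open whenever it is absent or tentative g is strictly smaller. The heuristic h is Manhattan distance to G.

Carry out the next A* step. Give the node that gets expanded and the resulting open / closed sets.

step 1: expand (0,3) (f=11, h=8) → closed; open now [(0,4) g=4 f=11, (1,0) g=1 f=11, (1,1) g=2 f=11, (1,2) g=3 f=11]

expanded=(0,3); open=[(0,4) g=4 f=11, (1,0) g=1 f=11, (1,1) g=2 f=11, (1,2) g=3 f=11]; closed=[(0,0), (0,1), (0,2), (0,3)]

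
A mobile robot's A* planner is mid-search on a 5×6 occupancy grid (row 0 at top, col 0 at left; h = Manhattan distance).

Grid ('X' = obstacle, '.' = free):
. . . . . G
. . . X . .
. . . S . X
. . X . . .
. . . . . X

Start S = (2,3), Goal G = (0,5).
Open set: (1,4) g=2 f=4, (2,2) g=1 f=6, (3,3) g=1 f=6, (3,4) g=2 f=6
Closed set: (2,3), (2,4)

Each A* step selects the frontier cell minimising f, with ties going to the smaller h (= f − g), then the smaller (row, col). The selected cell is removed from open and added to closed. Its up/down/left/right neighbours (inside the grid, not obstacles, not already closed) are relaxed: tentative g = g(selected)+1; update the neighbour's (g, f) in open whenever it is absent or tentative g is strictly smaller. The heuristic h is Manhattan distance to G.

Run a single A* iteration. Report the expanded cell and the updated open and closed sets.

expanded=(1,4); open=[(0,4) g=3 f=4, (1,5) g=3 f=4, (2,2) g=1 f=6, (3,3) g=1 f=6, (3,4) g=2 f=6]; closed=[(1,4), (2,3), (2,4)]

step 1: expand (1,4) (f=4, h=2) → closed; open now [(0,4) g=3 f=4, (1,5) g=3 f=4, (2,2) g=1 f=6, (3,3) g=1 f=6, (3,4) g=2 f=6]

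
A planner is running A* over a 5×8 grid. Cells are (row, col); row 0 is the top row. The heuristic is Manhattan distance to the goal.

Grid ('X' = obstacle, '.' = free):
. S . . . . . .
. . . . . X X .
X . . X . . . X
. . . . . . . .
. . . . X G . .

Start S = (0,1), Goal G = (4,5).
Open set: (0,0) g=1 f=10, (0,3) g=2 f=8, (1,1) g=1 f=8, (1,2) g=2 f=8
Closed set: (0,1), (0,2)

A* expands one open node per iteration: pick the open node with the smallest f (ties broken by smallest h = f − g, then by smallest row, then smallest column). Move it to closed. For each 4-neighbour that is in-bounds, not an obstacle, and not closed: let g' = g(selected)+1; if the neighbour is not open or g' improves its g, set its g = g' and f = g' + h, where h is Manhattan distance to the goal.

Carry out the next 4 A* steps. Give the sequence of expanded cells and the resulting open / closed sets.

step 1: expand (0,3) (f=8, h=6) → closed; open now [(0,0) g=1 f=10, (0,4) g=3 f=8, (1,1) g=1 f=8, (1,2) g=2 f=8, (1,3) g=3 f=8]
step 2: expand (0,4) (f=8, h=5) → closed; open now [(0,0) g=1 f=10, (0,5) g=4 f=8, (1,1) g=1 f=8, (1,2) g=2 f=8, (1,3) g=3 f=8, (1,4) g=4 f=8]
step 3: expand (0,5) (f=8, h=4) → closed; open now [(0,0) g=1 f=10, (0,6) g=5 f=10, (1,1) g=1 f=8, (1,2) g=2 f=8, (1,3) g=3 f=8, (1,4) g=4 f=8]
step 4: expand (1,4) (f=8, h=4) → closed; open now [(0,0) g=1 f=10, (0,6) g=5 f=10, (1,1) g=1 f=8, (1,2) g=2 f=8, (1,3) g=3 f=8, (2,4) g=5 f=8]

order=[(0,3) → (0,4) → (0,5) → (1,4)]; open=[(0,0) g=1 f=10, (0,6) g=5 f=10, (1,1) g=1 f=8, (1,2) g=2 f=8, (1,3) g=3 f=8, (2,4) g=5 f=8]; closed=[(0,1), (0,2), (0,3), (0,4), (0,5), (1,4)]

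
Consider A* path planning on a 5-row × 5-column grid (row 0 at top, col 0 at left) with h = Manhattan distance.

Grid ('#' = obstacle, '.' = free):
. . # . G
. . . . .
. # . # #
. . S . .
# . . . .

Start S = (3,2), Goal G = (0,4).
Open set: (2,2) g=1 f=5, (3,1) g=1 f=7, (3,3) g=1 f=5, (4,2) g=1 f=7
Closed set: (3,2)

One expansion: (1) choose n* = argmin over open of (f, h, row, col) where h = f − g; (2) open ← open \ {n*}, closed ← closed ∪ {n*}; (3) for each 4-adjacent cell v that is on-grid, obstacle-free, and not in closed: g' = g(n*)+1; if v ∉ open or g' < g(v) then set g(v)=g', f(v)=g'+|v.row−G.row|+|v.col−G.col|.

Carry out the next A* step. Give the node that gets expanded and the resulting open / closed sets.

step 1: expand (2,2) (f=5, h=4) → closed; open now [(1,2) g=2 f=5, (3,1) g=1 f=7, (3,3) g=1 f=5, (4,2) g=1 f=7]

expanded=(2,2); open=[(1,2) g=2 f=5, (3,1) g=1 f=7, (3,3) g=1 f=5, (4,2) g=1 f=7]; closed=[(2,2), (3,2)]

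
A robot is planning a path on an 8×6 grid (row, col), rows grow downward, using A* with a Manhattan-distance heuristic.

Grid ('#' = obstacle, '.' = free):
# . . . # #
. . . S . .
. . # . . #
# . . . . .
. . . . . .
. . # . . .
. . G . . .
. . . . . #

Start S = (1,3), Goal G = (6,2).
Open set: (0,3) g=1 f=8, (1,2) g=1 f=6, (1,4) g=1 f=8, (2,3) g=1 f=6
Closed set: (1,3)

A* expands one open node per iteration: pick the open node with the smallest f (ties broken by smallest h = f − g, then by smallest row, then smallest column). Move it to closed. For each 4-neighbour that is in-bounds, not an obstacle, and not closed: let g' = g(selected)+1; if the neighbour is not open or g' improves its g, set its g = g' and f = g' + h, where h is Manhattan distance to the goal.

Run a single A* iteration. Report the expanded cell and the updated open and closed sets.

expanded=(1,2); open=[(0,2) g=2 f=8, (0,3) g=1 f=8, (1,1) g=2 f=8, (1,4) g=1 f=8, (2,3) g=1 f=6]; closed=[(1,2), (1,3)]

step 1: expand (1,2) (f=6, h=5) → closed; open now [(0,2) g=2 f=8, (0,3) g=1 f=8, (1,1) g=2 f=8, (1,4) g=1 f=8, (2,3) g=1 f=6]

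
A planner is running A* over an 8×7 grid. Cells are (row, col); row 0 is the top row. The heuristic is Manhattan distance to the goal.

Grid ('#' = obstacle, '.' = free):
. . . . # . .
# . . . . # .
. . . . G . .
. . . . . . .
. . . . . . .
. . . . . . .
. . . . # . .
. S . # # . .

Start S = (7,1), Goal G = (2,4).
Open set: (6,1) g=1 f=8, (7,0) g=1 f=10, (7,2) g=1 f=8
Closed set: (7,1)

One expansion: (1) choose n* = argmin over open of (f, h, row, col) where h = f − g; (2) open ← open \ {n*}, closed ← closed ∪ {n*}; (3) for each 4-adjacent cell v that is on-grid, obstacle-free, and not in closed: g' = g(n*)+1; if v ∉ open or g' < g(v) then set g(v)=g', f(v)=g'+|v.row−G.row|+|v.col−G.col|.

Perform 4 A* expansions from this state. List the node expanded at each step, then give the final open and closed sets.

order=[(6,1) → (5,1) → (4,1) → (3,1)]; open=[(2,1) g=5 f=8, (3,0) g=5 f=10, (3,2) g=5 f=8, (4,0) g=4 f=10, (4,2) g=4 f=8, (5,0) g=3 f=10, (5,2) g=3 f=8, (6,0) g=2 f=10, (6,2) g=2 f=8, (7,0) g=1 f=10, (7,2) g=1 f=8]; closed=[(3,1), (4,1), (5,1), (6,1), (7,1)]

step 1: expand (6,1) (f=8, h=7) → closed; open now [(5,1) g=2 f=8, (6,0) g=2 f=10, (6,2) g=2 f=8, (7,0) g=1 f=10, (7,2) g=1 f=8]
step 2: expand (5,1) (f=8, h=6) → closed; open now [(4,1) g=3 f=8, (5,0) g=3 f=10, (5,2) g=3 f=8, (6,0) g=2 f=10, (6,2) g=2 f=8, (7,0) g=1 f=10, (7,2) g=1 f=8]
step 3: expand (4,1) (f=8, h=5) → closed; open now [(3,1) g=4 f=8, (4,0) g=4 f=10, (4,2) g=4 f=8, (5,0) g=3 f=10, (5,2) g=3 f=8, (6,0) g=2 f=10, (6,2) g=2 f=8, (7,0) g=1 f=10, (7,2) g=1 f=8]
step 4: expand (3,1) (f=8, h=4) → closed; open now [(2,1) g=5 f=8, (3,0) g=5 f=10, (3,2) g=5 f=8, (4,0) g=4 f=10, (4,2) g=4 f=8, (5,0) g=3 f=10, (5,2) g=3 f=8, (6,0) g=2 f=10, (6,2) g=2 f=8, (7,0) g=1 f=10, (7,2) g=1 f=8]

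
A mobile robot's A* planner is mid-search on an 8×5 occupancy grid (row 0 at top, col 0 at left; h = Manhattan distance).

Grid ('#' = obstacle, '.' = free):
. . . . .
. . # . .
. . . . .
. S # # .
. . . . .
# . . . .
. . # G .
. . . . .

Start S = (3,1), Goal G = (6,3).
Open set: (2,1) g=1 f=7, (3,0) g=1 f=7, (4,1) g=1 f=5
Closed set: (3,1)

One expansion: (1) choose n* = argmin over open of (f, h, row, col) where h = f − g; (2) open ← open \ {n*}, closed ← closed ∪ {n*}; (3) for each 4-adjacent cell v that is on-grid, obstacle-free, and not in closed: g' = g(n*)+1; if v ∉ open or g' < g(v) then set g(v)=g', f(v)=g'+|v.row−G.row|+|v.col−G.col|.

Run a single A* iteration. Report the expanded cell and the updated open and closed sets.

expanded=(4,1); open=[(2,1) g=1 f=7, (3,0) g=1 f=7, (4,0) g=2 f=7, (4,2) g=2 f=5, (5,1) g=2 f=5]; closed=[(3,1), (4,1)]

step 1: expand (4,1) (f=5, h=4) → closed; open now [(2,1) g=1 f=7, (3,0) g=1 f=7, (4,0) g=2 f=7, (4,2) g=2 f=5, (5,1) g=2 f=5]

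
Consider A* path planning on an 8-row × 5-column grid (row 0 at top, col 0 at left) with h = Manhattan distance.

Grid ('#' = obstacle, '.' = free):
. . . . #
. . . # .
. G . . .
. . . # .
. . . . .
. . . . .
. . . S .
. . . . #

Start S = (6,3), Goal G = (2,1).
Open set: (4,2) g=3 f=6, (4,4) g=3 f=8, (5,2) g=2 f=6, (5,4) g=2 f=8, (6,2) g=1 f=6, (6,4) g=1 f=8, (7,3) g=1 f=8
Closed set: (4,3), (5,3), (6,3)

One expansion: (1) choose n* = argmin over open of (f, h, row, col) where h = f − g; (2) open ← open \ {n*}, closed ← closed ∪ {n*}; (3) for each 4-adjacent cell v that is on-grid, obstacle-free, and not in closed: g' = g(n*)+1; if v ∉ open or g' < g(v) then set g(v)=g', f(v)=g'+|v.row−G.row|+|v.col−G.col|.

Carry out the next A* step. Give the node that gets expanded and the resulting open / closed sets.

step 1: expand (4,2) (f=6, h=3) → closed; open now [(3,2) g=4 f=6, (4,1) g=4 f=6, (4,4) g=3 f=8, (5,2) g=2 f=6, (5,4) g=2 f=8, (6,2) g=1 f=6, (6,4) g=1 f=8, (7,3) g=1 f=8]

expanded=(4,2); open=[(3,2) g=4 f=6, (4,1) g=4 f=6, (4,4) g=3 f=8, (5,2) g=2 f=6, (5,4) g=2 f=8, (6,2) g=1 f=6, (6,4) g=1 f=8, (7,3) g=1 f=8]; closed=[(4,2), (4,3), (5,3), (6,3)]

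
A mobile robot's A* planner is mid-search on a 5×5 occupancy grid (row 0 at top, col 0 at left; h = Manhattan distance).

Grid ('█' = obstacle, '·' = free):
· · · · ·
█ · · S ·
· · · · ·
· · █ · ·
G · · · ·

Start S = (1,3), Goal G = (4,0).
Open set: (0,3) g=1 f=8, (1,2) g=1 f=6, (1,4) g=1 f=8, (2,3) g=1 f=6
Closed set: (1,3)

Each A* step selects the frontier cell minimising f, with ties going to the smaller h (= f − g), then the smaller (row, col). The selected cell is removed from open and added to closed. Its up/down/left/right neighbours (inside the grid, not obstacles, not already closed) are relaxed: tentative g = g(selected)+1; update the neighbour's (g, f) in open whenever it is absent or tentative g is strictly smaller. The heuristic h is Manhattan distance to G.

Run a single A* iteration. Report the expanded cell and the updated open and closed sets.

expanded=(1,2); open=[(0,2) g=2 f=8, (0,3) g=1 f=8, (1,1) g=2 f=6, (1,4) g=1 f=8, (2,2) g=2 f=6, (2,3) g=1 f=6]; closed=[(1,2), (1,3)]

step 1: expand (1,2) (f=6, h=5) → closed; open now [(0,2) g=2 f=8, (0,3) g=1 f=8, (1,1) g=2 f=6, (1,4) g=1 f=8, (2,2) g=2 f=6, (2,3) g=1 f=6]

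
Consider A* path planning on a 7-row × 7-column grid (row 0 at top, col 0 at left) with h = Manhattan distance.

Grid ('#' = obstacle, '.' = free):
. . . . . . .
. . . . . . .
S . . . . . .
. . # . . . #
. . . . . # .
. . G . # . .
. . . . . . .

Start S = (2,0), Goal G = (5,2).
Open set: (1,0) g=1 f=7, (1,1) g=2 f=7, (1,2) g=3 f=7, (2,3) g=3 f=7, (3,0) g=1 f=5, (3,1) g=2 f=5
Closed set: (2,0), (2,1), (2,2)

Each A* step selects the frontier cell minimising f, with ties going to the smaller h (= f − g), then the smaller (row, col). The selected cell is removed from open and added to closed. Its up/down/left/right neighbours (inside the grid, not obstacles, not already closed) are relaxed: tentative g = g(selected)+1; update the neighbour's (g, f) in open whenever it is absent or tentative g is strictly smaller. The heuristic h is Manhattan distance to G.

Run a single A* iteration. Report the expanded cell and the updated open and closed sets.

expanded=(3,1); open=[(1,0) g=1 f=7, (1,1) g=2 f=7, (1,2) g=3 f=7, (2,3) g=3 f=7, (3,0) g=1 f=5, (4,1) g=3 f=5]; closed=[(2,0), (2,1), (2,2), (3,1)]

step 1: expand (3,1) (f=5, h=3) → closed; open now [(1,0) g=1 f=7, (1,1) g=2 f=7, (1,2) g=3 f=7, (2,3) g=3 f=7, (3,0) g=1 f=5, (4,1) g=3 f=5]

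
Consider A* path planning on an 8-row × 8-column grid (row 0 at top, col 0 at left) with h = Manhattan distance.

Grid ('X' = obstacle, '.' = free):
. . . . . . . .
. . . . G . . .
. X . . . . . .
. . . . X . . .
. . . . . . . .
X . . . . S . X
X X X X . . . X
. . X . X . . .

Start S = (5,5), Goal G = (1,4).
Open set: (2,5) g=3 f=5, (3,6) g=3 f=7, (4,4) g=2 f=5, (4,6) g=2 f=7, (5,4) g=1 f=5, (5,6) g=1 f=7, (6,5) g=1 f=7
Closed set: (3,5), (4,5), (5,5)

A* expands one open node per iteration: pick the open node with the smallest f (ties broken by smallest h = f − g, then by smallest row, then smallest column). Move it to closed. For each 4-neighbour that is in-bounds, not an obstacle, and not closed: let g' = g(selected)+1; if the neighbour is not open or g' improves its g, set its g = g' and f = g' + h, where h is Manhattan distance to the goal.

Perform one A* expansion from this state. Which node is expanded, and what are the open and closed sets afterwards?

expanded=(2,5); open=[(1,5) g=4 f=5, (2,4) g=4 f=5, (2,6) g=4 f=7, (3,6) g=3 f=7, (4,4) g=2 f=5, (4,6) g=2 f=7, (5,4) g=1 f=5, (5,6) g=1 f=7, (6,5) g=1 f=7]; closed=[(2,5), (3,5), (4,5), (5,5)]

step 1: expand (2,5) (f=5, h=2) → closed; open now [(1,5) g=4 f=5, (2,4) g=4 f=5, (2,6) g=4 f=7, (3,6) g=3 f=7, (4,4) g=2 f=5, (4,6) g=2 f=7, (5,4) g=1 f=5, (5,6) g=1 f=7, (6,5) g=1 f=7]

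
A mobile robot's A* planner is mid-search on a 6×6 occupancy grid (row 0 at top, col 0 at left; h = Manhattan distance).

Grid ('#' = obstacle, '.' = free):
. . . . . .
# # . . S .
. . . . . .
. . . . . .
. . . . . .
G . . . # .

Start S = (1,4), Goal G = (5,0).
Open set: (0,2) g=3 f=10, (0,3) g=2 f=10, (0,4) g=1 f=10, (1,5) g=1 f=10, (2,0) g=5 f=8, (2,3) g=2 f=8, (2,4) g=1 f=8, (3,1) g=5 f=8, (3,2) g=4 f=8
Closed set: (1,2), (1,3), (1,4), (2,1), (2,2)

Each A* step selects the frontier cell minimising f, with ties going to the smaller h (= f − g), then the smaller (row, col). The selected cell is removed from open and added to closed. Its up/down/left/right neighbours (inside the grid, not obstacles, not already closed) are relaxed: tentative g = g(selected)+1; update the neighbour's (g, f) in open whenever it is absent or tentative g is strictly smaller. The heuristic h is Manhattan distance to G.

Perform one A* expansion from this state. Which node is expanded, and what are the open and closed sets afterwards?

expanded=(2,0); open=[(0,2) g=3 f=10, (0,3) g=2 f=10, (0,4) g=1 f=10, (1,5) g=1 f=10, (2,3) g=2 f=8, (2,4) g=1 f=8, (3,0) g=6 f=8, (3,1) g=5 f=8, (3,2) g=4 f=8]; closed=[(1,2), (1,3), (1,4), (2,0), (2,1), (2,2)]

step 1: expand (2,0) (f=8, h=3) → closed; open now [(0,2) g=3 f=10, (0,3) g=2 f=10, (0,4) g=1 f=10, (1,5) g=1 f=10, (2,3) g=2 f=8, (2,4) g=1 f=8, (3,0) g=6 f=8, (3,1) g=5 f=8, (3,2) g=4 f=8]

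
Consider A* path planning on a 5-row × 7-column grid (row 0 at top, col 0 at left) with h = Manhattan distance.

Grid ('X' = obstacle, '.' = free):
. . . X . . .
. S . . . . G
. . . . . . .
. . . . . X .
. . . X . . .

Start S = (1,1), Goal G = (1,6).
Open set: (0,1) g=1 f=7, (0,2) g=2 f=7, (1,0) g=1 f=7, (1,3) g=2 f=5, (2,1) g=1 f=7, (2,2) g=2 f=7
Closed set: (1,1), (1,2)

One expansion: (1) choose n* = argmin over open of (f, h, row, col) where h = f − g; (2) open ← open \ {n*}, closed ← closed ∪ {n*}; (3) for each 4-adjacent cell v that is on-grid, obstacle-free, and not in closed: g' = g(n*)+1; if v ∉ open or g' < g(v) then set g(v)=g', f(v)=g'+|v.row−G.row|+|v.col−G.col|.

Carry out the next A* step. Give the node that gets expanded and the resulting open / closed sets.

expanded=(1,3); open=[(0,1) g=1 f=7, (0,2) g=2 f=7, (1,0) g=1 f=7, (1,4) g=3 f=5, (2,1) g=1 f=7, (2,2) g=2 f=7, (2,3) g=3 f=7]; closed=[(1,1), (1,2), (1,3)]

step 1: expand (1,3) (f=5, h=3) → closed; open now [(0,1) g=1 f=7, (0,2) g=2 f=7, (1,0) g=1 f=7, (1,4) g=3 f=5, (2,1) g=1 f=7, (2,2) g=2 f=7, (2,3) g=3 f=7]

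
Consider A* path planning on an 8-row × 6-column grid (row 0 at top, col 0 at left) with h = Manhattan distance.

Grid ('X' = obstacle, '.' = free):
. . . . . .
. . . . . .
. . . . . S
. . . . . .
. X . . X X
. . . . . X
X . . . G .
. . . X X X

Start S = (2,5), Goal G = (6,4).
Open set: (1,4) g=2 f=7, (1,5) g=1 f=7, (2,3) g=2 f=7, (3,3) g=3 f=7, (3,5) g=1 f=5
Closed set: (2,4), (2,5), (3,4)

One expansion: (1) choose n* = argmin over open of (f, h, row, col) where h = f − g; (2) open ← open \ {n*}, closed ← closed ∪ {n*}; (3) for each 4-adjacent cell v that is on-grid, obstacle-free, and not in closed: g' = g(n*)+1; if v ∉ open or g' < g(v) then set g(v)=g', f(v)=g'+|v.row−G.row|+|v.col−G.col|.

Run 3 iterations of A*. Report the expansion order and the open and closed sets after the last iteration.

order=[(3,5) → (3,3) → (4,3)]; open=[(1,4) g=2 f=7, (1,5) g=1 f=7, (2,3) g=2 f=7, (3,2) g=4 f=9, (4,2) g=5 f=9, (5,3) g=5 f=7]; closed=[(2,4), (2,5), (3,3), (3,4), (3,5), (4,3)]

step 1: expand (3,5) (f=5, h=4) → closed; open now [(1,4) g=2 f=7, (1,5) g=1 f=7, (2,3) g=2 f=7, (3,3) g=3 f=7]
step 2: expand (3,3) (f=7, h=4) → closed; open now [(1,4) g=2 f=7, (1,5) g=1 f=7, (2,3) g=2 f=7, (3,2) g=4 f=9, (4,3) g=4 f=7]
step 3: expand (4,3) (f=7, h=3) → closed; open now [(1,4) g=2 f=7, (1,5) g=1 f=7, (2,3) g=2 f=7, (3,2) g=4 f=9, (4,2) g=5 f=9, (5,3) g=5 f=7]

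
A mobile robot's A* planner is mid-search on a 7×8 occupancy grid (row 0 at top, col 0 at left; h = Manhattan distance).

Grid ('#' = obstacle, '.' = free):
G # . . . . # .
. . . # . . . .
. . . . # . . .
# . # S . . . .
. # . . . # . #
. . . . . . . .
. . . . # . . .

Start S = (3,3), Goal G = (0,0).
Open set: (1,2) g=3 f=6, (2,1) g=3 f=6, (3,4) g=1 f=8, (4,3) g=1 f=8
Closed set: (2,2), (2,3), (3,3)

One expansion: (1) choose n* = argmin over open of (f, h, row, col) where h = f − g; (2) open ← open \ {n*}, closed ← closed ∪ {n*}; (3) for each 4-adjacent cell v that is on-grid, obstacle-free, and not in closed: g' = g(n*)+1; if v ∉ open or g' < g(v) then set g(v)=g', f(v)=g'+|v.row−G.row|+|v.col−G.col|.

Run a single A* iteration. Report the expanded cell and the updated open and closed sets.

step 1: expand (1,2) (f=6, h=3) → closed; open now [(0,2) g=4 f=6, (1,1) g=4 f=6, (2,1) g=3 f=6, (3,4) g=1 f=8, (4,3) g=1 f=8]

expanded=(1,2); open=[(0,2) g=4 f=6, (1,1) g=4 f=6, (2,1) g=3 f=6, (3,4) g=1 f=8, (4,3) g=1 f=8]; closed=[(1,2), (2,2), (2,3), (3,3)]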